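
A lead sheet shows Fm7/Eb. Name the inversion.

third inversion

Fm7/Eb means F minor seventh with Eb in the bass. Eb is the seventh of F minor seventh (F–Ab–C–Eb), so this is third inversion.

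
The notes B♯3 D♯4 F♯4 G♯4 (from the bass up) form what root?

Reordering B#, D#, F#, G# into stacked thirds gives G#–B#–D#–F#; the bottom of that stack, G#, is the root.

G#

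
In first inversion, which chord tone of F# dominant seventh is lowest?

A#

In first inversion the third is lowest. For F# dominant seventh (F#–A#–C#–E) that is A#.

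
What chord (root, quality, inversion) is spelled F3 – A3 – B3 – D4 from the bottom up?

B half-diminished seventh, second inversion

The pitch classes F, A, B, D arrange in thirds as B–D–F–A: a B half-diminished seventh chord.
The lowest note is F, the fifth of the chord, so this is second inversion (figured bass 4/3).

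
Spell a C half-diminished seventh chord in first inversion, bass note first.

Eb, Gb, Bb, C

C half-diminished seventh is C–Eb–Gb–Bb. First inversion puts the third (Eb) in the bass, with the remaining tones above: Eb, Gb, Bb, C.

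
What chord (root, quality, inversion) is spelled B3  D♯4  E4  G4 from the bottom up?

The pitch classes B, D#, E, G arrange in thirds as E–G–B–D#: an E minor-major seventh chord.
B is the fifth of E minor-major seventh; fifth in the bass means second inversion (figured bass 4/3).

E minor-major seventh, second inversion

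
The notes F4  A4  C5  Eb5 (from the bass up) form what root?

F

The distinct letter names are F, A, C, Eb. Arranged as a stack of thirds they read F–A–C–Eb, so F is the root (an F dominant seventh chord).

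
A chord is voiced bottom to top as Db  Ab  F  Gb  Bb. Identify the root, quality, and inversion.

The distinct note names are Db, Ab, F, Gb, Bb. Stacked in thirds they read Gb–Bb–Db–F–Ab, which is a major ninth chord on Gb.
Db is the fifth of Gb major ninth; fifth in the bass means second inversion.

Gb major ninth, second inversion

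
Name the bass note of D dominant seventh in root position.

D dominant seventh is D–F#–A–C. Root position places the root in the bass: D.

D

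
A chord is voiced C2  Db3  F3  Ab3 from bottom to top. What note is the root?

The distinct letter names are C, Db, F, Ab. Arranged as a stack of thirds they read Db–F–Ab–C, so Db is the root (a Db major seventh chord).

Db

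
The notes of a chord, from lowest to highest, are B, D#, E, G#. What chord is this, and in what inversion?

Reducing to letter names: B, D#, E, G#. These stack in thirds as E–G#–B–D# — an E major seventh chord.
With the fifth (B) in the bass, the chord is in second inversion (figured bass 4/3).

E major seventh, second inversion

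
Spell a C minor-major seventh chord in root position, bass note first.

C, Eb, G, B

Spelling C minor-major seventh: C–Eb–G–B. In root position the root is bass, giving C, Eb, G, B from the bottom.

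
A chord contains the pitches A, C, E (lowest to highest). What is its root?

A

A, C, E are the tones of an A minor triad (A–C–E), making A the root.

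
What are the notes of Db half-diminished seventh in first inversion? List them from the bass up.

Fb, Abb, Cb, Db

Spelling Db half-diminished seventh: Db–Fb–Abb–Cb. In first inversion the third is bass, giving Fb, Abb, Cb, Db from the bottom.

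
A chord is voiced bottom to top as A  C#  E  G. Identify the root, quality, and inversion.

Reducing to letter names: A, C#, E, G. These stack in thirds as A–C#–E–G — an A dominant seventh chord.
The lowest note is A, the root of the chord, so this is root position (figured bass 7).

A dominant seventh, root position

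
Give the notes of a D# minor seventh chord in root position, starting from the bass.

D#, F#, A#, C#

The chord tones are D#–F#–A#–C#. With the root (D#) lowest for root position: D#, F#, A#, C#.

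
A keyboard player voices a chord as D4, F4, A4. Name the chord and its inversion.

The distinct note names are D, F, A. Stacked in thirds they read D–F–A, which is a minor triad on D.
D is the root of D minor; root in the bass means root position (figured bass 5/3).

D minor, root position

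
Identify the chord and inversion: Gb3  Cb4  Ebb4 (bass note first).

Reducing to letter names: Gb, Cb, Ebb. These stack in thirds as Cb–Ebb–Gb — a Cb minor triad.
The lowest note is Gb, the fifth of the chord, so this is second inversion (figured bass 6/4).

Cb minor, second inversion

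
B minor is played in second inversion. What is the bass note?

The fifth of B minor (B–D–F#) is F#; that is the bass in second inversion.

F#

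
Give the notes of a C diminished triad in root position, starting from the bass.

C, Eb, Gb

Spelling C diminished: C–Eb–Gb. In root position the root is bass, giving C, Eb, Gb from the bottom.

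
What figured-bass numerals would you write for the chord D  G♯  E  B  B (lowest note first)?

4/2

The notes D, G#, E, B stack in thirds as E–G#–B–D — an E dominant seventh chord. The bass D is the seventh, so this is third inversion: figured 4/2.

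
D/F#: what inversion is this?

D/F# means D major with F# in the bass. F# is the third of D major (D–F#–A), so this is first inversion.

first inversion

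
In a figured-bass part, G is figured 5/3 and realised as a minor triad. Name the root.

G

The figures 5/3 mean the root of the chord is in the bass. If G is the root of a minor triad, the root is G (chord tones G–Bb–D).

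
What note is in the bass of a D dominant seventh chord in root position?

In root position the root is lowest. For D dominant seventh (D–F#–A–C) that is D.

D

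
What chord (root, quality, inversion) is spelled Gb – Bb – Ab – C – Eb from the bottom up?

Reducing to letter names: Gb, Bb, Ab, C, Eb. These stack in thirds as Ab–C–Eb–Gb–Bb — an Ab dominant ninth chord.
The lowest note is Gb, the seventh of the chord, so this is third inversion.

Ab dominant ninth, third inversion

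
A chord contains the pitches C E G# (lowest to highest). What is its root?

C

C, E, G# are the tones of a C augmented triad (C–E–G#), making C the root.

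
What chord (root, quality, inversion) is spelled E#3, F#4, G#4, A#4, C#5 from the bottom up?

The distinct note names are E#, F#, G#, A#, C#. Stacked in thirds they read F#–A#–C#–E#–G#, which is a major ninth chord on F#.
With the seventh (E#) in the bass, the chord is in third inversion.

F# major ninth, third inversion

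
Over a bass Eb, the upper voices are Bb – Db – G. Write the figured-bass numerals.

7

The notes Eb, Bb, Db, G stack in thirds as Eb–G–Bb–Db — an Eb dominant seventh chord. The bass Eb is the root, so this is root position: figured 7.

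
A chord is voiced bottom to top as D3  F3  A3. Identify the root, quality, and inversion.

The pitch classes D, F, A arrange in thirds as D–F–A: a D minor triad.
The lowest note is D, the root of the chord, so this is root position (figured bass 5/3).

D minor, root position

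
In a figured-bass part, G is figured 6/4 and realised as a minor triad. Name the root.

The figures 6/4 mean the fifth of the chord is in the bass. If G is the fifth of a minor triad, the root is C (chord tones C–Eb–G).

C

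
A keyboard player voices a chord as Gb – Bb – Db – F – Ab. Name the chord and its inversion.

Gb major ninth, root position

Reducing to letter names: Gb, Bb, Db, F, Ab. These stack in thirds as Gb–Bb–Db–F–Ab — a Gb major ninth chord.
Gb is the root of Gb major ninth; root in the bass means root position.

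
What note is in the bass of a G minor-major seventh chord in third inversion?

F#

In third inversion the seventh is lowest. For G minor-major seventh (G–Bb–D–F#) that is F#.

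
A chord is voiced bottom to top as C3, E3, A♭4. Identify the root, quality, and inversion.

Ab augmented, first inversion

Reducing to letter names: C, E, Ab. These stack in thirds as Ab–C–E — an Ab augmented triad.
The lowest note is C, the third of the chord, so this is first inversion (figured bass 6).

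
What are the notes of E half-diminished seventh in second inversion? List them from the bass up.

Bb, D, E, G

E half-diminished seventh is E–G–Bb–D. Second inversion puts the fifth (Bb) in the bass, with the remaining tones above: Bb, D, E, G.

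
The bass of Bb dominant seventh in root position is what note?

Bb

Bb dominant seventh is Bb–D–F–Ab. Root position places the root in the bass: Bb.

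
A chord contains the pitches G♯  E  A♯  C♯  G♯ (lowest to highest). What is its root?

A#

The distinct letter names are G#, E, A#, C#. Arranged as a stack of thirds they read A#–C#–E–G#, so A# is the root (an A# half-diminished seventh chord).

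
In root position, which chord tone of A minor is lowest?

A minor is A–C–E. Root position places the root in the bass: A.

A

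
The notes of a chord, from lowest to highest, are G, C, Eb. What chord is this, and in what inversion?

The pitch classes G, C, Eb arrange in thirds as C–Eb–G: a C minor triad.
G is the fifth of C minor; fifth in the bass means second inversion (figured bass 6/4).

C minor, second inversion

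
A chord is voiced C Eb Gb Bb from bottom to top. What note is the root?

C

The distinct letter names are C, Eb, Gb, Bb. Arranged as a stack of thirds they read C–Eb–Gb–Bb, so C is the root (a C half-diminished seventh chord).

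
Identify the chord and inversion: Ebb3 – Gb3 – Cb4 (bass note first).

Cb minor, first inversion

Reducing to letter names: Ebb, Gb, Cb. These stack in thirds as Cb–Ebb–Gb — a Cb minor triad.
The lowest note is Ebb, the third of the chord, so this is first inversion (figured bass 6).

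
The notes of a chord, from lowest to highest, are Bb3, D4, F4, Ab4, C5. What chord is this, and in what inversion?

The distinct note names are Bb, D, F, Ab, C. Stacked in thirds they read Bb–D–F–Ab–C, which is a dominant ninth chord on Bb.
With the root (Bb) in the bass, the chord is in root position.

Bb dominant ninth, root position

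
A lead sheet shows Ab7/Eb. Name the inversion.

Ab7/Eb means Ab dominant seventh with Eb in the bass. Eb is the fifth of Ab dominant seventh (Ab–C–Eb–Gb), so this is second inversion.

second inversion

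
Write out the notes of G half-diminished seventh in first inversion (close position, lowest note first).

Bb, Db, F, G

The chord tones are G–Bb–Db–F. With the third (Bb) lowest for first inversion: Bb, Db, F, G.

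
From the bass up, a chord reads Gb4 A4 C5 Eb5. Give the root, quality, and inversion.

The distinct note names are Gb, A, C, Eb. Stacked in thirds they read A–C–Eb–Gb, which is a diminished seventh chord on A.
The lowest note is Gb, the seventh of the chord, so this is third inversion (figured bass 4/2).

A diminished seventh, third inversion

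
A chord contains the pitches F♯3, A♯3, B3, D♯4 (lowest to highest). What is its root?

F#, A#, B, D# are the tones of a B major seventh chord (B–D#–F#–A#), making B the root.

B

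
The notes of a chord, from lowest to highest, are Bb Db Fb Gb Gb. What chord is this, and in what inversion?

The distinct note names are Bb, Db, Fb, Gb. Stacked in thirds they read Gb–Bb–Db–Fb, which is a dominant seventh chord on Gb.
Bb is the third of Gb dominant seventh; third in the bass means first inversion (figured bass 6/5).

Gb dominant seventh, first inversion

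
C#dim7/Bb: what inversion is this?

C#dim7/Bb means C# diminished seventh with Bb in the bass. Bb is the seventh of C# diminished seventh (C#–E–G–Bb), so this is third inversion.

third inversion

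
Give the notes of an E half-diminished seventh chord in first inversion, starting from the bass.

G, Bb, D, E

E half-diminished seventh is E–G–Bb–D. First inversion puts the third (G) in the bass, with the remaining tones above: G, Bb, D, E.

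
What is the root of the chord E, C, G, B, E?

E, C, G, B are the tones of a C major seventh chord (C–E–G–B), making C the root.

C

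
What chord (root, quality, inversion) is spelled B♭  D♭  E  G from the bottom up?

E diminished seventh, second inversion

The pitch classes Bb, Db, E, G arrange in thirds as E–G–Bb–Db: an E diminished seventh chord.
Bb is the fifth of E diminished seventh; fifth in the bass means second inversion (figured bass 4/3).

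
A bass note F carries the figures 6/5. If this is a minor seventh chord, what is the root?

D

The figures 6/5 mean the third of the chord is in the bass. If F is the third of a minor seventh chord, the root is D (chord tones D–F–A–C).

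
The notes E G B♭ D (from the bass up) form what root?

The distinct letter names are E, G, Bb, D. Arranged as a stack of thirds they read E–G–Bb–D, so E is the root (an E half-diminished seventh chord).

E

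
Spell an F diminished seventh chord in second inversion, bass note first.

Cb, Ebb, F, Ab

The chord tones are F–Ab–Cb–Ebb. With the fifth (Cb) lowest for second inversion: Cb, Ebb, F, Ab.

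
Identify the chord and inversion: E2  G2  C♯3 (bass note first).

C# diminished, first inversion

The pitch classes E, G, C# arrange in thirds as C#–E–G: a C# diminished triad.
E is the third of C# diminished; third in the bass means first inversion (figured bass 6).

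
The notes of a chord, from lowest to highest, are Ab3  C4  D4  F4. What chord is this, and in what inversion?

The distinct note names are Ab, C, D, F. Stacked in thirds they read D–F–Ab–C, which is a half-diminished seventh chord on D.
With the fifth (Ab) in the bass, the chord is in second inversion (figured bass 4/3).

D half-diminished seventh, second inversion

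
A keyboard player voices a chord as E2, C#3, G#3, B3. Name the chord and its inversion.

C# minor seventh, first inversion

The pitch classes E, C#, G#, B arrange in thirds as C#–E–G#–B: a C# minor seventh chord.
With the third (E) in the bass, the chord is in first inversion (figured bass 6/5).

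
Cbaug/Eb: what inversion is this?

Cbaug/Eb means Cb augmented with Eb in the bass. Eb is the third of Cb augmented (Cb–Eb–G), so this is first inversion.

first inversion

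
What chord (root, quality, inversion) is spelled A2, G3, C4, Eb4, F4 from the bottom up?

Reducing to letter names: A, G, C, Eb, F. These stack in thirds as F–A–C–Eb–G — an F dominant ninth chord.
A is the third of F dominant ninth; third in the bass means first inversion.

F dominant ninth, first inversion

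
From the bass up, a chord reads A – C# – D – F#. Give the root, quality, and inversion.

D major seventh, second inversion

The pitch classes A, C#, D, F# arrange in thirds as D–F#–A–C#: a D major seventh chord.
A is the fifth of D major seventh; fifth in the bass means second inversion (figured bass 4/3).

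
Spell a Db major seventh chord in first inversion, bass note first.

F, Ab, C, Db

Db major seventh is Db–F–Ab–C. First inversion puts the third (F) in the bass, with the remaining tones above: F, Ab, C, Db.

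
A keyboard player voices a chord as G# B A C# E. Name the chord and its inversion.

A major ninth, third inversion

The distinct note names are G#, B, A, C#, E. Stacked in thirds they read A–C#–E–G#–B, which is a major ninth chord on A.
The lowest note is G#, the seventh of the chord, so this is third inversion.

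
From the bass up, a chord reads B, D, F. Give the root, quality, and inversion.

B diminished, root position

Reducing to letter names: B, D, F. These stack in thirds as B–D–F — a B diminished triad.
B is the root of B diminished; root in the bass means root position (figured bass 5/3).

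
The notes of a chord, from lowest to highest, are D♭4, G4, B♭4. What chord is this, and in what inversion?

G diminished, second inversion

The pitch classes Db, G, Bb arrange in thirds as G–Bb–Db: a G diminished triad.
Db is the fifth of G diminished; fifth in the bass means second inversion (figured bass 6/4).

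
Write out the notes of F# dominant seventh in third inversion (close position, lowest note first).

E, F#, A#, C#

The chord tones are F#–A#–C#–E. With the seventh (E) lowest for third inversion: E, F#, A#, C#.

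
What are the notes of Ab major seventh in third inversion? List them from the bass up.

Ab major seventh is Ab–C–Eb–G. Third inversion puts the seventh (G) in the bass, with the remaining tones above: G, Ab, C, Eb.

G, Ab, C, Eb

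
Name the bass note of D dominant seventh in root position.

D

D dominant seventh is D–F#–A–C. Root position places the root in the bass: D.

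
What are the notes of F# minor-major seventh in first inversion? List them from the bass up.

Spelling F# minor-major seventh: F#–A–C#–E#. In first inversion the third is bass, giving A, C#, E#, F# from the bottom.

A, C#, E#, F#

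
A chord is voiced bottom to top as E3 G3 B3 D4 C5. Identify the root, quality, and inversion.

The distinct note names are E, G, B, D, C. Stacked in thirds they read C–E–G–B–D, which is a major ninth chord on C.
E is the third of C major ninth; third in the bass means first inversion.

C major ninth, first inversion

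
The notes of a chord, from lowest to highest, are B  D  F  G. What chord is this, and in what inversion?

G dominant seventh, first inversion

Reducing to letter names: B, D, F, G. These stack in thirds as G–B–D–F — a G dominant seventh chord.
B is the third of G dominant seventh; third in the bass means first inversion (figured bass 6/5).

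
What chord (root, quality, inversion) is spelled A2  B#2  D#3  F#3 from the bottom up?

B# diminished seventh, third inversion

The distinct note names are A, B#, D#, F#. Stacked in thirds they read B#–D#–F#–A, which is a diminished seventh chord on B#.
With the seventh (A) in the bass, the chord is in third inversion (figured bass 4/2).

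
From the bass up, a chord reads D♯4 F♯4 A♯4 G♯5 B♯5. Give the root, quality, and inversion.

G# dominant ninth, second inversion

The distinct note names are D#, F#, A#, G#, B#. Stacked in thirds they read G#–B#–D#–F#–A#, which is a dominant ninth chord on G#.
D# is the fifth of G# dominant ninth; fifth in the bass means second inversion.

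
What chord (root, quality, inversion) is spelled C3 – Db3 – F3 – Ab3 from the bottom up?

Db major seventh, third inversion

The pitch classes C, Db, F, Ab arrange in thirds as Db–F–Ab–C: a Db major seventh chord.
With the seventh (C) in the bass, the chord is in third inversion (figured bass 4/2).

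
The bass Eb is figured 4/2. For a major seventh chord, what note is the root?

The figures 4/2 mean the seventh of the chord is in the bass. If Eb is the seventh of a major seventh chord, the root is Fb (chord tones Fb–Ab–Cb–Eb).

Fb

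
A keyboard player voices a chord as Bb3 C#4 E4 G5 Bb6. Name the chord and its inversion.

The distinct note names are Bb, C#, E, G. Stacked in thirds they read C#–E–G–Bb, which is a diminished seventh chord on C#.
The lowest note is Bb, the seventh of the chord, so this is third inversion (figured bass 4/2).

C# diminished seventh, third inversion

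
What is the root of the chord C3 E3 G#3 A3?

C, E, G#, A are the tones of an A minor-major seventh chord (A–C–E–G#), making A the root.

A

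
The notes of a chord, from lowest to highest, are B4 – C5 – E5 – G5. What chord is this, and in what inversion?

C major seventh, third inversion

Reducing to letter names: B, C, E, G. These stack in thirds as C–E–G–B — a C major seventh chord.
The lowest note is B, the seventh of the chord, so this is third inversion (figured bass 4/2).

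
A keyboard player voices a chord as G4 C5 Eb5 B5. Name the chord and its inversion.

The distinct note names are G, C, Eb, B. Stacked in thirds they read C–Eb–G–B, which is a minor-major seventh chord on C.
With the fifth (G) in the bass, the chord is in second inversion (figured bass 4/3).

C minor-major seventh, second inversion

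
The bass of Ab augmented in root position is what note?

Ab

In root position the root is lowest. For Ab augmented (Ab–C–E) that is Ab.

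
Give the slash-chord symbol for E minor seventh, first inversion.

Em7/G

First inversion of E minor seventh has the third (G) in the bass. As a slash chord: Em7/G.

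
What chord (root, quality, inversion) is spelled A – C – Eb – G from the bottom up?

A half-diminished seventh, root position

Reducing to letter names: A, C, Eb, G. These stack in thirds as A–C–Eb–G — an A half-diminished seventh chord.
With the root (A) in the bass, the chord is in root position (figured bass 7).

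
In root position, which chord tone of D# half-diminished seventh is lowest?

D# half-diminished seventh is D#–F#–A–C#. Root position places the root in the bass: D#.

D#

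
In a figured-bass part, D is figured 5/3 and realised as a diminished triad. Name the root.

D

The figures 5/3 mean the root of the chord is in the bass. If D is the root of a diminished triad, the root is D (chord tones D–F–Ab).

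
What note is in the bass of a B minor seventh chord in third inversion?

In third inversion the seventh is lowest. For B minor seventh (B–D–F#–A) that is A.

A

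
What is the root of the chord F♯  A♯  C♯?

F#, A#, C# are the tones of an F# major triad (F#–A#–C#), making F# the root.

F#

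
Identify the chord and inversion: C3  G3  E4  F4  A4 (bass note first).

F major ninth, second inversion

The pitch classes C, G, E, F, A arrange in thirds as F–A–C–E–G: an F major ninth chord.
C is the fifth of F major ninth; fifth in the bass means second inversion.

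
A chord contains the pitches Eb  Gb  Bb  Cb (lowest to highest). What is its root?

Cb

Reordering Eb, Gb, Bb, Cb into stacked thirds gives Cb–Eb–Gb–Bb; the bottom of that stack, Cb, is the root.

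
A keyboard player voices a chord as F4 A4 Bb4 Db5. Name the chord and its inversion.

Bb minor-major seventh, second inversion

The pitch classes F, A, Bb, Db arrange in thirds as Bb–Db–F–A: a Bb minor-major seventh chord.
F is the fifth of Bb minor-major seventh; fifth in the bass means second inversion (figured bass 4/3).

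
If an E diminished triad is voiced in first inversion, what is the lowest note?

G

The third of E diminished (E–G–Bb) is G; that is the bass in first inversion.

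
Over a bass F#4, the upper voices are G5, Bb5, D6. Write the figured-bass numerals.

The notes F#, G, Bb, D stack in thirds as G–Bb–D–F# — a G minor-major seventh chord. The bass F# is the seventh, so this is third inversion: figured 4/2.

4/2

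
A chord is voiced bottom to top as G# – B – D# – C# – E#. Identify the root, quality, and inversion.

C# dominant ninth, second inversion

The distinct note names are G#, B, D#, C#, E#. Stacked in thirds they read C#–E#–G#–B–D#, which is a dominant ninth chord on C#.
G# is the fifth of C# dominant ninth; fifth in the bass means second inversion.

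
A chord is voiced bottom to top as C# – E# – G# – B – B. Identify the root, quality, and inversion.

The pitch classes C#, E#, G#, B arrange in thirds as C#–E#–G#–B: a C# dominant seventh chord.
With the root (C#) in the bass, the chord is in root position (figured bass 7).

C# dominant seventh, root position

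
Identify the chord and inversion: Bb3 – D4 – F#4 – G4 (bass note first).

G minor-major seventh, first inversion

Reducing to letter names: Bb, D, F#, G. These stack in thirds as G–Bb–D–F# — a G minor-major seventh chord.
With the third (Bb) in the bass, the chord is in first inversion (figured bass 6/5).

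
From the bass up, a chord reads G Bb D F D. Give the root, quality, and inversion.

G minor seventh, root position

The pitch classes G, Bb, D, F arrange in thirds as G–Bb–D–F: a G minor seventh chord.
G is the root of G minor seventh; root in the bass means root position (figured bass 7).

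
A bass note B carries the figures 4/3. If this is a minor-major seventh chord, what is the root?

E

The figures 4/3 mean the fifth of the chord is in the bass. If B is the fifth of a minor-major seventh chord, the root is E (chord tones E–G–B–D#).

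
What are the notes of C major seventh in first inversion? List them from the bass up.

E, G, B, C

The chord tones are C–E–G–B. With the third (E) lowest for first inversion: E, G, B, C.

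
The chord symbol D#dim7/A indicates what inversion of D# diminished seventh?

second inversion

D#dim7/A means D# diminished seventh with A in the bass. A is the fifth of D# diminished seventh (D#–F#–A–C), so this is second inversion.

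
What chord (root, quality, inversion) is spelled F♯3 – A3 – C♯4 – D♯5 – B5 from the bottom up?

B dominant ninth, second inversion

The pitch classes F#, A, C#, D#, B arrange in thirds as B–D#–F#–A–C#: a B dominant ninth chord.
F# is the fifth of B dominant ninth; fifth in the bass means second inversion.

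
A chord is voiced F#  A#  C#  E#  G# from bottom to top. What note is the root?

F#, A#, C#, E#, G# are the tones of an F# major ninth chord (F#–A#–C#–E#–G#), making F# the root.

F#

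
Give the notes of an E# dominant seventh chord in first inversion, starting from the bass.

E# dominant seventh is E#–G##–B#–D#. First inversion puts the third (G##) in the bass, with the remaining tones above: G##, B#, D#, E#.

G##, B#, D#, E#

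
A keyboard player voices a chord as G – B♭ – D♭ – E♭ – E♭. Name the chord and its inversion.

Eb dominant seventh, first inversion

The pitch classes G, Bb, Db, Eb arrange in thirds as Eb–G–Bb–Db: an Eb dominant seventh chord.
G is the third of Eb dominant seventh; third in the bass means first inversion (figured bass 6/5).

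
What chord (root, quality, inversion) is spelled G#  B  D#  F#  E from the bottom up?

E major ninth, first inversion

The pitch classes G#, B, D#, F#, E arrange in thirds as E–G#–B–D#–F#: an E major ninth chord.
G# is the third of E major ninth; third in the bass means first inversion.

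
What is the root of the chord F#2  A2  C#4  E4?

Reordering F#, A, C#, E into stacked thirds gives F#–A–C#–E; the bottom of that stack, F#, is the root.

F#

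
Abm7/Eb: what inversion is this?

Abm7/Eb means Ab minor seventh with Eb in the bass. Eb is the fifth of Ab minor seventh (Ab–Cb–Eb–Gb), so this is second inversion.

second inversion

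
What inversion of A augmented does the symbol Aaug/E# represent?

second inversion

Aaug/E# means A augmented with E# in the bass. E# is the fifth of A augmented (A–C#–E#), so this is second inversion.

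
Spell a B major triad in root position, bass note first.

B, D#, F#

Spelling B major: B–D#–F#. In root position the root is bass, giving B, D#, F# from the bottom.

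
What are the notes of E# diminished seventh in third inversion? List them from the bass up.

The chord tones are E#–G#–B–D. With the seventh (D) lowest for third inversion: D, E#, G#, B.

D, E#, G#, B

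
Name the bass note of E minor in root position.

E minor is E–G–B. Root position places the root in the bass: E.

E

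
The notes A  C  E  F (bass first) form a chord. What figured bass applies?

6/5

The notes A, C, E, F stack in thirds as F–A–C–E — an F major seventh chord. The bass A is the third, so this is first inversion: figured 6/5.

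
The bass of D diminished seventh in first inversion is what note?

The third of D diminished seventh (D–F–Ab–Cb) is F; that is the bass in first inversion.

F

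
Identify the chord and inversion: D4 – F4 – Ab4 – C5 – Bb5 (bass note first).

Bb dominant ninth, first inversion

The pitch classes D, F, Ab, C, Bb arrange in thirds as Bb–D–F–Ab–C: a Bb dominant ninth chord.
D is the third of Bb dominant ninth; third in the bass means first inversion.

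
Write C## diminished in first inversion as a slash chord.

C##dim/E#

First inversion of C## diminished has the third (E#) in the bass. As a slash chord: C##dim/E#.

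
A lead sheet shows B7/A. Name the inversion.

third inversion

B7/A means B dominant seventh with A in the bass. A is the seventh of B dominant seventh (B–D#–F#–A), so this is third inversion.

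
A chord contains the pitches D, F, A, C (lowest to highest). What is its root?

Reordering D, F, A, C into stacked thirds gives D–F–A–C; the bottom of that stack, D, is the root.

D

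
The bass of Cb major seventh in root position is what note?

Cb

In root position the root is lowest. For Cb major seventh (Cb–Eb–Gb–Bb) that is Cb.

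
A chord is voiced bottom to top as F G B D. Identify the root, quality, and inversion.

Reducing to letter names: F, G, B, D. These stack in thirds as G–B–D–F — a G dominant seventh chord.
The lowest note is F, the seventh of the chord, so this is third inversion (figured bass 4/2).

G dominant seventh, third inversion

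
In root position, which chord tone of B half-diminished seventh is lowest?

B half-diminished seventh is B–D–F–A. Root position places the root in the bass: B.

B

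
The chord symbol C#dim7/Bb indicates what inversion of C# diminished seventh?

C#dim7/Bb means C# diminished seventh with Bb in the bass. Bb is the seventh of C# diminished seventh (C#–E–G–Bb), so this is third inversion.

third inversion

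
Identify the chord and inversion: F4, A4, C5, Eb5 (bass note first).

The distinct note names are F, A, C, Eb. Stacked in thirds they read F–A–C–Eb, which is a dominant seventh chord on F.
The lowest note is F, the root of the chord, so this is root position (figured bass 7).

F dominant seventh, root position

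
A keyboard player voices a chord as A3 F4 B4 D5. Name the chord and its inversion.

B half-diminished seventh, third inversion

The pitch classes A, F, B, D arrange in thirds as B–D–F–A: a B half-diminished seventh chord.
A is the seventh of B half-diminished seventh; seventh in the bass means third inversion (figured bass 4/2).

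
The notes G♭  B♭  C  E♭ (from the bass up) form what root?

C

Gb, Bb, C, Eb are the tones of a C half-diminished seventh chord (C–Eb–Gb–Bb), making C the root.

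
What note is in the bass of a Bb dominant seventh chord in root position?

The root of Bb dominant seventh (Bb–D–F–Ab) is Bb; that is the bass in root position.

Bb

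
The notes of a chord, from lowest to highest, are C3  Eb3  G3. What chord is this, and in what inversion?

C minor, root position

Reducing to letter names: C, Eb, G. These stack in thirds as C–Eb–G — a C minor triad.
With the root (C) in the bass, the chord is in root position (figured bass 5/3).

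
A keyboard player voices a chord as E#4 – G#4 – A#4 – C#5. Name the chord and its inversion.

The pitch classes E#, G#, A#, C# arrange in thirds as A#–C#–E#–G#: an A# minor seventh chord.
The lowest note is E#, the fifth of the chord, so this is second inversion (figured bass 4/3).

A# minor seventh, second inversion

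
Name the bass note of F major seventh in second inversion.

C

In second inversion the fifth is lowest. For F major seventh (F–A–C–E) that is C.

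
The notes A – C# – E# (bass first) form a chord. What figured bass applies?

The notes A, C#, E# stack in thirds as A–C#–E# — an A augmented triad. The bass A is the root, so this is root position: figured 5/3.

5/3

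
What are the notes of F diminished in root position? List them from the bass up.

The chord tones are F–Ab–Cb. With the root (F) lowest for root position: F, Ab, Cb.

F, Ab, Cb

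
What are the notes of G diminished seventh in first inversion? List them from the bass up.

The chord tones are G–Bb–Db–Fb. With the third (Bb) lowest for first inversion: Bb, Db, Fb, G.

Bb, Db, Fb, G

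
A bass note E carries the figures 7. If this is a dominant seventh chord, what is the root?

E

The figures 7 mean the root of the chord is in the bass. If E is the root of a dominant seventh chord, the root is E (chord tones E–G#–B–D).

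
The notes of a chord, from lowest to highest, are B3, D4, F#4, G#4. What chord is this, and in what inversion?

The pitch classes B, D, F#, G# arrange in thirds as G#–B–D–F#: a G# half-diminished seventh chord.
The lowest note is B, the third of the chord, so this is first inversion (figured bass 6/5).

G# half-diminished seventh, first inversion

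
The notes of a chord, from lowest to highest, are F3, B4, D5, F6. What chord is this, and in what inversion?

The pitch classes F, B, D arrange in thirds as B–D–F: a B diminished triad.
F is the fifth of B diminished; fifth in the bass means second inversion (figured bass 6/4).

B diminished, second inversion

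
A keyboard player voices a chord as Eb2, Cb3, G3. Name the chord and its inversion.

Cb augmented, first inversion

The pitch classes Eb, Cb, G arrange in thirds as Cb–Eb–G: a Cb augmented triad.
With the third (Eb) in the bass, the chord is in first inversion (figured bass 6).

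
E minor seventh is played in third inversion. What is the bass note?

E minor seventh is E–G–B–D. Third inversion places the seventh in the bass: D.

D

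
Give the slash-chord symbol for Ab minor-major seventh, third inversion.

Abm(maj7)/G

Third inversion of Ab minor-major seventh has the seventh (G) in the bass. As a slash chord: Abm(maj7)/G.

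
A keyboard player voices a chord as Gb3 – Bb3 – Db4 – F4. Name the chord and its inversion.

Gb major seventh, root position

The pitch classes Gb, Bb, Db, F arrange in thirds as Gb–Bb–Db–F: a Gb major seventh chord.
The lowest note is Gb, the root of the chord, so this is root position (figured bass 7).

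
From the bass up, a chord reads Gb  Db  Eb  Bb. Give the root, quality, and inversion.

Reducing to letter names: Gb, Db, Eb, Bb. These stack in thirds as Eb–Gb–Bb–Db — an Eb minor seventh chord.
With the third (Gb) in the bass, the chord is in first inversion (figured bass 6/5).

Eb minor seventh, first inversion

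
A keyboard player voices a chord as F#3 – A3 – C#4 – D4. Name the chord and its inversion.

The distinct note names are F#, A, C#, D. Stacked in thirds they read D–F#–A–C#, which is a major seventh chord on D.
F# is the third of D major seventh; third in the bass means first inversion (figured bass 6/5).

D major seventh, first inversion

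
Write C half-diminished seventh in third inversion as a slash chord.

Cø7/Bb

Third inversion of C half-diminished seventh has the seventh (Bb) in the bass. As a slash chord: Cø7/Bb.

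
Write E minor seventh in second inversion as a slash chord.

Em7/B

Second inversion of E minor seventh has the fifth (B) in the bass. As a slash chord: Em7/B.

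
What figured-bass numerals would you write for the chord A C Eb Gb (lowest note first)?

7

The notes A, C, Eb, Gb stack in thirds as A–C–Eb–Gb — an A diminished seventh chord. The bass A is the root, so this is root position: figured 7.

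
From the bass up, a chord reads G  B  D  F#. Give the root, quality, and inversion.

The distinct note names are G, B, D, F#. Stacked in thirds they read G–B–D–F#, which is a major seventh chord on G.
With the root (G) in the bass, the chord is in root position (figured bass 7).

G major seventh, root position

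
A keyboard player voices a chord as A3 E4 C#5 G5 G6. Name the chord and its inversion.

A dominant seventh, root position

The pitch classes A, E, C#, G arrange in thirds as A–C#–E–G: an A dominant seventh chord.
The lowest note is A, the root of the chord, so this is root position (figured bass 7).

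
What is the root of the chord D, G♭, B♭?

Gb

Reordering D, Gb, Bb into stacked thirds gives Gb–Bb–D; the bottom of that stack, Gb, is the root.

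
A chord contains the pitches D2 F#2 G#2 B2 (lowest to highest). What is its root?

G#

D, F#, G#, B are the tones of a G# half-diminished seventh chord (G#–B–D–F#), making G# the root.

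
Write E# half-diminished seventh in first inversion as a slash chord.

First inversion of E# half-diminished seventh has the third (G#) in the bass. As a slash chord: E#ø7/G#.

E#ø7/G#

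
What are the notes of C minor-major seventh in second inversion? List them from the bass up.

G, B, C, Eb

C minor-major seventh is C–Eb–G–B. Second inversion puts the fifth (G) in the bass, with the remaining tones above: G, B, C, Eb.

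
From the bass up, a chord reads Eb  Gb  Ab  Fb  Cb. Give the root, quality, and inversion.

Fb major ninth, third inversion

Reducing to letter names: Eb, Gb, Ab, Fb, Cb. These stack in thirds as Fb–Ab–Cb–Eb–Gb — an Fb major ninth chord.
Eb is the seventh of Fb major ninth; seventh in the bass means third inversion.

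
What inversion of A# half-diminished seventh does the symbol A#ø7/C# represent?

first inversion

A#ø7/C# means A# half-diminished seventh with C# in the bass. C# is the third of A# half-diminished seventh (A#–C#–E–G#), so this is first inversion.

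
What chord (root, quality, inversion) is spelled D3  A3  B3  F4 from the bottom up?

B half-diminished seventh, first inversion

The distinct note names are D, A, B, F. Stacked in thirds they read B–D–F–A, which is a half-diminished seventh chord on B.
The lowest note is D, the third of the chord, so this is first inversion (figured bass 6/5).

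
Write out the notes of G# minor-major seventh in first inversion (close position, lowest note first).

B, D#, F##, G#

Spelling G# minor-major seventh: G#–B–D#–F##. In first inversion the third is bass, giving B, D#, F##, G# from the bottom.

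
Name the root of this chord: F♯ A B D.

F#, A, B, D are the tones of a B minor seventh chord (B–D–F#–A), making B the root.

B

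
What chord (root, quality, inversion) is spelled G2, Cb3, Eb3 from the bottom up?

Cb augmented, second inversion

Reducing to letter names: G, Cb, Eb. These stack in thirds as Cb–Eb–G — a Cb augmented triad.
G is the fifth of Cb augmented; fifth in the bass means second inversion (figured bass 6/4).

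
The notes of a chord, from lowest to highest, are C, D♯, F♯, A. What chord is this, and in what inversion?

D# diminished seventh, third inversion

The pitch classes C, D#, F#, A arrange in thirds as D#–F#–A–C: a D# diminished seventh chord.
C is the seventh of D# diminished seventh; seventh in the bass means third inversion (figured bass 4/2).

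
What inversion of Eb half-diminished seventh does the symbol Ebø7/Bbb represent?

Ebø7/Bbb means Eb half-diminished seventh with Bbb in the bass. Bbb is the fifth of Eb half-diminished seventh (Eb–Gb–Bbb–Db), so this is second inversion.

second inversion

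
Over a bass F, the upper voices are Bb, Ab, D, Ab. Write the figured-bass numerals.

4/3

The notes F, Bb, Ab, D stack in thirds as Bb–D–F–Ab — a Bb dominant seventh chord. The bass F is the fifth, so this is second inversion: figured 4/3.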